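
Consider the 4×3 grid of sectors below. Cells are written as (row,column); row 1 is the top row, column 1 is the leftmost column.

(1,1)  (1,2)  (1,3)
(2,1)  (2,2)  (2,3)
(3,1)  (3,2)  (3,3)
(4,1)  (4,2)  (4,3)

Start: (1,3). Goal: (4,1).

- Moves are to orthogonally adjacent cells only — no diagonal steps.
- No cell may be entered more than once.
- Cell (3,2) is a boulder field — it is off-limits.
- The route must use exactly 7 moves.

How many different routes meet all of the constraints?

Need simple routes of exactly 7 moves from (1,3) to (4,1) (Manhattan distance 5, so 1 moves are spent on a detour and 1 undoing it).
Enumerating: (1,3) (2,3) (2,2) (1,2) (1,1) (2,1) (3,1) (4,1) | (1,3) (1,2) (2,2) (2,3) (3,3) (4,3) (4,2) (4,1).
That gives 2 routes.

2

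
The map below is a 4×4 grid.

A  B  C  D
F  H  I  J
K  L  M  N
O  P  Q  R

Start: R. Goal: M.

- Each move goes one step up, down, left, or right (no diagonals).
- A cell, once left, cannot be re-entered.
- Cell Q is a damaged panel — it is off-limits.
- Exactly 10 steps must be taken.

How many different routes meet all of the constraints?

Need simple routes of exactly 10 moves from R to M (Manhattan distance 2, so 4 moves are spent on a detour and 4 undoing it).
Branch systematically from the start, pruning whenever the remaining move budget drops below the Manhattan distance to M or differs from it in parity. Every completion starts via N: 10.
That gives 10 routes.

10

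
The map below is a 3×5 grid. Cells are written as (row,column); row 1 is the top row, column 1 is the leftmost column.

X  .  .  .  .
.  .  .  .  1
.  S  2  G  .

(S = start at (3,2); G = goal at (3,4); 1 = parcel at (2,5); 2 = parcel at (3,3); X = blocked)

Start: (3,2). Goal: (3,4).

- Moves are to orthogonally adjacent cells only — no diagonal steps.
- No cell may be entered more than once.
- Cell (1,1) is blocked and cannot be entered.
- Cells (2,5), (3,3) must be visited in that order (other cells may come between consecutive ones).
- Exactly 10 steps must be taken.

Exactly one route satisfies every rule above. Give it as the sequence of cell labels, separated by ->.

(3,2) -> (2,2) -> (1,2) -> (1,3) -> (1,4) -> (1,5) -> (2,5) -> (2,4) -> (2,3) -> (3,3) -> (3,4)

The waypoints must appear in the order (2,5), (3,3), with no cell reused.
Route from (3,2): 2× up (reaching (1,2)), 3× right (reaching (1,5)), down to (2,5), 2× left (reaching (2,3)), down to (3,3), right to (3,4) — 10 moves in all.
Check: order respected (1 at step 6, 2 at step 9); 10 moves as required.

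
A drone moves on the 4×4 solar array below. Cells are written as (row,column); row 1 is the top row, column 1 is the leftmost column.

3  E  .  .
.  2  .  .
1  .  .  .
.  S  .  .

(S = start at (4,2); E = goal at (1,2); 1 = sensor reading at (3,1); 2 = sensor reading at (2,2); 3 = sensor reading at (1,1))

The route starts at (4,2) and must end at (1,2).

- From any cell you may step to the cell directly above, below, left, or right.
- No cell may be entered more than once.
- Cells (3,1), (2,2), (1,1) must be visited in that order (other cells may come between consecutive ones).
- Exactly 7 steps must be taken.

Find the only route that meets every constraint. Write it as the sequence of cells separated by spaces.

The waypoints must appear in the order (3,1), (2,2), (1,1), with no cell reused.
Route from (4,2): left to (4,1), up to (3,1), right to (3,2), up to (2,2), left to (2,1), up to (1,1), right to (1,2) — 7 moves in all.
Check: order respected (1 at step 2, 2 at step 4, 3 at step 6); 7 moves as required.

(4,2) (4,1) (3,1) (3,2) (2,2) (2,1) (1,1) (1,2)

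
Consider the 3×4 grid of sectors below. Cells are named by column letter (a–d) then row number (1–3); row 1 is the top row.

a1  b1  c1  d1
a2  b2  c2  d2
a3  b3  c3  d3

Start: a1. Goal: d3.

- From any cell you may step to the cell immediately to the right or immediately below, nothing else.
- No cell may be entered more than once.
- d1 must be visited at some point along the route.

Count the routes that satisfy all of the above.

A right/down-only route from a1 to d3 makes exactly 2 down-moves and 3 right-moves in some order.
With no other constraints that would be C(5,2) = 10 routes.
Split at d1 and multiply the segment counts: a1→d1: 1; d1→d3: 1; product = 1.
That gives 1 route.

1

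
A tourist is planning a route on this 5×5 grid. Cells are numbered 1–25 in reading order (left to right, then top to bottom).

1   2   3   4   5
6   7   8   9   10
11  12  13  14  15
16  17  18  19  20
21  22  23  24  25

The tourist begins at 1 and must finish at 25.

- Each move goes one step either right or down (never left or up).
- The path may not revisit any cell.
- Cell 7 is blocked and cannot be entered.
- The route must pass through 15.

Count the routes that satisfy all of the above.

A right/down-only route from 1 to 25 makes exactly 4 down-moves and 4 right-moves in some order.
With no other constraints that would be C(8,4) = 70 routes.
Split at 15 and multiply the segment counts (each segment already excludes blocked cells): 1→15: 7; 15→25: 1; product = 7.
That gives 7 routes.

7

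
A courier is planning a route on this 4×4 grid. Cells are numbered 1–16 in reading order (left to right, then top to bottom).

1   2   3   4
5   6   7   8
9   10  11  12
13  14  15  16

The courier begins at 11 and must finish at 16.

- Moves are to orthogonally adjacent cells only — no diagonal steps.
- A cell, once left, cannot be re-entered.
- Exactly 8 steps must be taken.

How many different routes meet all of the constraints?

12

Need simple routes of exactly 8 moves from 11 to 16 (Manhattan distance 2, so 3 moves are spent on a detour and 3 undoing it).
Branch systematically from the start, pruning whenever the remaining move budget drops below the Manhattan distance to 16 or differs from it in parity. Grouping the completions by first move — via 7: 5; via 15: 1; via 10: 5; via 12: 1 — and summing: 5 + 1 + 5 + 1 = 12.
That gives 12 routes.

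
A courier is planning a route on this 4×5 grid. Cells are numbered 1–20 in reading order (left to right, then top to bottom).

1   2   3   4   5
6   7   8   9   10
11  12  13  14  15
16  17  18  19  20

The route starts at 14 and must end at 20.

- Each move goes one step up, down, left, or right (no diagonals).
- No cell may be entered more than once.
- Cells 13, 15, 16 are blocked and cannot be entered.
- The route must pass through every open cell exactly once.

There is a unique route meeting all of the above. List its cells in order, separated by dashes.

Need to visit all 17 open cells exactly once, starting at 14 and ending at 20.
Cell 11 has only two open neighbours (6 and 12), so the path must pass straight through it: one of those is the cell it's entered from and the other is where it exits.
Route from 14: up 1 to 9, right 1 to 10, up 1 to 5, left 2 to 3, down 1 to 8, left 1 to 7, up 1 to 2, left 1 to 1, down 2 to 11, right 1 to 12, down 1 to 17, right 3 to 20 — 16 moves in all.
Check: all 17 open cells covered.

14 - 9 - 10 - 5 - 4 - 3 - 8 - 7 - 2 - 1 - 6 - 11 - 12 - 17 - 18 - 19 - 20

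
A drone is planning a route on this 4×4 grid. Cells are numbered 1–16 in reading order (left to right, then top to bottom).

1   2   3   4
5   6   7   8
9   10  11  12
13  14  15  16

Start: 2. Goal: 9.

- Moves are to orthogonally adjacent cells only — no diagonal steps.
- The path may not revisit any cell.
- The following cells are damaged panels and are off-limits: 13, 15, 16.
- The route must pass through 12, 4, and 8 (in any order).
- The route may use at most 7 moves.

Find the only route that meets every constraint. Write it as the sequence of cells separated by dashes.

2 - 3 - 4 - 8 - 12 - 11 - 10 - 9

The budget equals the shortest possible length, so every move has to be on a shortest route through the required cells.
Route from 2: 2× right (reaching 4), 2× down (reaching 12), 3× left (reaching 9) — 7 moves in all.
Check: all required cells visited; 7 ≤ 7 moves.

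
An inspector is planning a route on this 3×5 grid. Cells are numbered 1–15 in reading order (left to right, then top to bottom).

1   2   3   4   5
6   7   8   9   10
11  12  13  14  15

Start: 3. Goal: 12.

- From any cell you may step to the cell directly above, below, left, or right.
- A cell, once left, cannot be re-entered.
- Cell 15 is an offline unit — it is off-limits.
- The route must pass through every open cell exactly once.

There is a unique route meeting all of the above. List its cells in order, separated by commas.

3, 4, 5, 10, 9, 14, 13, 8, 7, 2, 1, 6, 11, 12

Need to visit all 14 open cells exactly once, starting at 3 and ending at 12.
Cell 14 has only two open neighbours (9 and 13), so the path must pass straight through it: one of those is the cell it's entered from and the other is where it exits.
Route from 3: right 2 to 5, down 1 to 10, left 1 to 9, down 1 to 14, left 1 to 13, up 1 to 8, left 1 to 7, up 1 to 2, left 1 to 1, down 2 to 11, right 1 to 12 — 13 moves in all.
Check: all 14 open cells covered.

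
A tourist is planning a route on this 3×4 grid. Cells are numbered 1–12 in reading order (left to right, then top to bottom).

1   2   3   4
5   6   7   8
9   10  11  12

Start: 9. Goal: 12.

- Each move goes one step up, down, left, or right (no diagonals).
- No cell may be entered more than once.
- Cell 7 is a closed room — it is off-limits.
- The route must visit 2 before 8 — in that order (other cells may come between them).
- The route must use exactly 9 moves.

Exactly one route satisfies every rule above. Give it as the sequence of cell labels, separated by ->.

The waypoints must appear in the order 2, 8, with no cell reused.
Route from 9: right 1 to 10, up 1 to 6, left 1 to 5, up 1 to 1, right 3 to 4, down 2 to 12 — 9 moves in all.
Check: order respected (2 at step 5, 8 at step 8); 9 moves as required.

9 -> 10 -> 6 -> 5 -> 1 -> 2 -> 3 -> 4 -> 8 -> 12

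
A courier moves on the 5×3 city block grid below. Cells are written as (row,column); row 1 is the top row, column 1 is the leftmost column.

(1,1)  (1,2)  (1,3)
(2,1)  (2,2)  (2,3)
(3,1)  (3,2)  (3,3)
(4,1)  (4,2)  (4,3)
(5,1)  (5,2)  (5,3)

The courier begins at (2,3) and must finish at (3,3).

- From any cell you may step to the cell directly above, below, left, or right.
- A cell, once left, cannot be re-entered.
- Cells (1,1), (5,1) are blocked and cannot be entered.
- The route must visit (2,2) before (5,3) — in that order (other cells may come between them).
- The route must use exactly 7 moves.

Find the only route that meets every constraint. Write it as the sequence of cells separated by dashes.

The waypoints must appear in the order (2,2), (5,3), with no cell reused.
Route from (2,3): left to (2,2), 3× down (reaching (5,2)), right to (5,3), 2× up (reaching (3,3)) — 7 moves in all.
Check: order respected ((2,2) at step 1, (5,3) at step 5); 7 moves as required.

(2,3) - (2,2) - (3,2) - (4,2) - (5,2) - (5,3) - (4,3) - (3,3)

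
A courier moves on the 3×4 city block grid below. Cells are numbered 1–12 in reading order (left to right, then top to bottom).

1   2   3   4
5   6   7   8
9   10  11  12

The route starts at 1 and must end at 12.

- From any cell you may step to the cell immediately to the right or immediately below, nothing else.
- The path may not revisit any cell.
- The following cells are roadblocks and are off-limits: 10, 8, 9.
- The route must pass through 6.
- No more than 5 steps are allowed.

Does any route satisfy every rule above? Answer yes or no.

One route that works: 1 → 5 → 6 → 7 → 11 → 12.

yes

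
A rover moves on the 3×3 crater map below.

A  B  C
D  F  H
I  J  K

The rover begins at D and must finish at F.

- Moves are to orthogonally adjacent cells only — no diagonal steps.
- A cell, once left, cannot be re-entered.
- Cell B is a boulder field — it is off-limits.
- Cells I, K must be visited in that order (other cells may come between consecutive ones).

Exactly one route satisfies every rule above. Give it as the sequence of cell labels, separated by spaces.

The waypoints must appear in the order I, K, with no cell reused.
Route from D: down to I, 2× right (reaching K), up to H, left to F — 5 moves in all.
Check: order respected (I at step 1, K at step 3).

D I J K H F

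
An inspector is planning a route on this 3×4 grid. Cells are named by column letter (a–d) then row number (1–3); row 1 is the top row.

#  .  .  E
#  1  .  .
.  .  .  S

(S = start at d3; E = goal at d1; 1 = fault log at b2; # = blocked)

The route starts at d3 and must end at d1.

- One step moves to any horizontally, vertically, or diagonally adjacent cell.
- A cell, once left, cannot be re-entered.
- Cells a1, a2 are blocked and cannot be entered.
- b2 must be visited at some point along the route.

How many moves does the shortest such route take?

4

Any route passes through b2 somewhere between d3 and d1. Summing Chebyshev distances along the two legs (d3 → b2 → d1) gives a lower bound of 2 + 2 = 4 moves.
A route of 4 moves achieves this: d3 → c2 → b2 → c1 → d1.
Since 4 matches the lower bound, it is optimal.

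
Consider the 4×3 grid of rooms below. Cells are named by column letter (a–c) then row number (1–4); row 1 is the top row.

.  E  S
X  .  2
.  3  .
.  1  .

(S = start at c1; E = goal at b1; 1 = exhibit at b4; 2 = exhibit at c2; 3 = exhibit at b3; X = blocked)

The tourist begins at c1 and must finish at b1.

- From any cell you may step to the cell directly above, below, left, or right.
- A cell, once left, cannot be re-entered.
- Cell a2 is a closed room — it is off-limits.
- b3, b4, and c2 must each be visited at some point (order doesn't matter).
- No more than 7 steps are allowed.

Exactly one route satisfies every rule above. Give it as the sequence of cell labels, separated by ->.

c1 -> c2 -> c3 -> c4 -> b4 -> b3 -> b2 -> b1

The 7-move cap with required stops at b3, b4, c2 leaves no slack for detours.
Route from c1: 3× down (reaching c4), left to b4, 3× up (reaching b1) — 7 moves in all.
Check: all required cells visited; 7 ≤ 7 moves.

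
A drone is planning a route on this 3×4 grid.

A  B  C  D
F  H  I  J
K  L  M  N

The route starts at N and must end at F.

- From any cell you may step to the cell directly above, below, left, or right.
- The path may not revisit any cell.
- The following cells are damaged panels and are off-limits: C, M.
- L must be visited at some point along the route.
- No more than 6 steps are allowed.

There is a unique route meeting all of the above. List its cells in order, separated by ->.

N -> J -> I -> H -> L -> K -> F

The budget equals the shortest possible length, so every move has to be on a shortest route through the required cells.
Route from N: up 1 to J, left 2 to H, down 1 to L, left 1 to K, up 1 to F — 6 moves in all.
Check: all required cells visited; 6 ≤ 6 moves.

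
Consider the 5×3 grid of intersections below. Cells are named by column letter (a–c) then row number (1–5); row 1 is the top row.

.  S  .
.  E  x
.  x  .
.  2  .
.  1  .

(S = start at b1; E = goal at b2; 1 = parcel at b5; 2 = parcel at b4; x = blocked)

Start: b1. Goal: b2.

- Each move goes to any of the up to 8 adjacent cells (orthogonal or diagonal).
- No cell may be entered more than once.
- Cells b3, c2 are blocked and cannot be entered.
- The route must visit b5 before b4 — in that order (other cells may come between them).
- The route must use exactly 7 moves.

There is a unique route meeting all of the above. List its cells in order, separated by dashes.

The waypoints must appear in the order b5, b4, with no cell reused.
Route from b1: down-left 1 to a2, down 2 to a4, down-right 1 to b5, up 1 to b4, up-right 1 to c3, up-left 1 to b2 — 7 moves in all.
Check: order respected (1 at step 4, 2 at step 5); 7 moves as required.

b1 - a2 - a3 - a4 - b5 - b4 - c3 - b2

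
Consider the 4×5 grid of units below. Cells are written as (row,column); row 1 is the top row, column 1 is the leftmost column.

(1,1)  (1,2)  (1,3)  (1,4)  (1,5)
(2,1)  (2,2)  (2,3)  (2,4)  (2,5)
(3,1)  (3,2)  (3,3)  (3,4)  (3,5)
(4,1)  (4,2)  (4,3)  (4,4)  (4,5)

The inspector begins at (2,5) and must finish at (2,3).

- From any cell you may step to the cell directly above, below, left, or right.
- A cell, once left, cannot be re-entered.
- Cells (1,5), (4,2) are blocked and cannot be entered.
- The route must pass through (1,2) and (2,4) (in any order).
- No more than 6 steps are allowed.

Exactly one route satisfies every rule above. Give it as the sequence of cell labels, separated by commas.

(2,5), (2,4), (1,4), (1,3), (1,2), (2,2), (2,3)

The budget equals the shortest possible length, so every move has to be on a shortest route through the required cells.
Route from (2,5): left to (2,4), up to (1,4), 2× left (reaching (1,2)), down to (2,2), right to (2,3) — 6 moves in all.
Check: all required cells visited; 6 ≤ 6 moves.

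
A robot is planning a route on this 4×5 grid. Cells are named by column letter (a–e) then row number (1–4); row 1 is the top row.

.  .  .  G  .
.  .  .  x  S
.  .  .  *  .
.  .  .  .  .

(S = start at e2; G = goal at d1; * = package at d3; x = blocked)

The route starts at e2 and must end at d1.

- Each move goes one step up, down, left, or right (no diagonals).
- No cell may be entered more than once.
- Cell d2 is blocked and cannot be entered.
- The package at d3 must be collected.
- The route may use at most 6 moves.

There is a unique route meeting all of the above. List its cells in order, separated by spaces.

The 6-move cap with required stops at d3 leaves no slack for detours.
Route from e2: down to e3, 2× left (reaching c3), 2× up (reaching c1), right to d1 — 6 moves in all.
Check: all required cells visited; 6 ≤ 6 moves.

e2 e3 d3 c3 c2 c1 d1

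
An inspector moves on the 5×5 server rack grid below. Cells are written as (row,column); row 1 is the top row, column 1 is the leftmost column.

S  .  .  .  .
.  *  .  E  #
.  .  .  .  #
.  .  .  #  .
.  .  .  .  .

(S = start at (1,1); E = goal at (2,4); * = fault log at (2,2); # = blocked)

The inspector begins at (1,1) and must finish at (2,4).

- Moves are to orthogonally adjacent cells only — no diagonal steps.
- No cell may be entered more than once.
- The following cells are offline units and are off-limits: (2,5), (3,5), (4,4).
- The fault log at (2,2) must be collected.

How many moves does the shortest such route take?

Any route passes through (2,2) somewhere between (1,1) and (2,4). Summing Manhattan distances along the two legs ((1,1) → (2,2) → (2,4)) gives a lower bound of 2 + 2 = 4 moves.
A route of 4 moves achieves this: (1,1) → (2,1) → (2,2) → (2,3) → (2,4).
Since 4 matches the lower bound, it is optimal.

4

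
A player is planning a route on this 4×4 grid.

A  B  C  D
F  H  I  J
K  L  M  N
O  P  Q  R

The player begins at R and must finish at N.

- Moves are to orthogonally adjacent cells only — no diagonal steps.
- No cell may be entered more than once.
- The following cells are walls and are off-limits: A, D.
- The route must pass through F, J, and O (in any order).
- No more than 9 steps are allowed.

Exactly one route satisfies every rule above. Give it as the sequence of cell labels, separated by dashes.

R - Q - P - O - K - F - H - I - J - N

The 9-move cap with required stops at F, J, O leaves no slack for detours.
Route from R: left 3 to O, up 2 to F, right 3 to J, down 1 to N — 9 moves in all.
Check: all required cells visited; 9 ≤ 9 moves.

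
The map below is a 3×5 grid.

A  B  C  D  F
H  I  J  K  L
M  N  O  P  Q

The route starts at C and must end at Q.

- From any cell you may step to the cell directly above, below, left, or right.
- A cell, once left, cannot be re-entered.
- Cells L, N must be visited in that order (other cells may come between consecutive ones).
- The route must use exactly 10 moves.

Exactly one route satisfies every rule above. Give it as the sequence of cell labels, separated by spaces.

The waypoints must appear in the order L, N, with no cell reused.
Route from C: 2× right (reaching F), down to L, 3× left (reaching I), down to N, 3× right (reaching Q) — 10 moves in all.
Check: order respected (L at step 3, N at step 7); 10 moves as required.

C D F L K J I N O P Q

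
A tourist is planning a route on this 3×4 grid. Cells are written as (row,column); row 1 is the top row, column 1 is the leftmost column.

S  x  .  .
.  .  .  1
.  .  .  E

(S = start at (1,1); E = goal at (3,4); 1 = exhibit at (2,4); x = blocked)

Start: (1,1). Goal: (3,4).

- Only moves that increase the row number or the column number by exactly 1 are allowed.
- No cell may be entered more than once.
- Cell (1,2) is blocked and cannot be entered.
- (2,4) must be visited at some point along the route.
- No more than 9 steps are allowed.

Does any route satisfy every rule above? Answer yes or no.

One route that works: (1,1) → (2,1) → (2,2) → (2,3) → (2,4) → (3,4).

yes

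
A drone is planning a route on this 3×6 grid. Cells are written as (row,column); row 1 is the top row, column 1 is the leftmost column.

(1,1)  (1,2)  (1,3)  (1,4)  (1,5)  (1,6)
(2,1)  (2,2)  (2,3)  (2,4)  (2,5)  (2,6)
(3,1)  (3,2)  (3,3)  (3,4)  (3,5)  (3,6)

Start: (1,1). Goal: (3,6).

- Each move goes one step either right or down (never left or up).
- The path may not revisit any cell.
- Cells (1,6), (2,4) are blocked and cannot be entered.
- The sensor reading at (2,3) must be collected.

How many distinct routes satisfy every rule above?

3

A right/down-only route from (1,1) to (3,6) makes exactly 2 down-moves and 5 right-moves in some order.
With no other constraints that would be C(7,2) = 21 routes.
Split at (2,3) and multiply the segment counts (each segment already excludes blocked cells): (1,1)→(2,3): 3; (2,3)→(3,6): 1; product = 3.
That gives 3 routes.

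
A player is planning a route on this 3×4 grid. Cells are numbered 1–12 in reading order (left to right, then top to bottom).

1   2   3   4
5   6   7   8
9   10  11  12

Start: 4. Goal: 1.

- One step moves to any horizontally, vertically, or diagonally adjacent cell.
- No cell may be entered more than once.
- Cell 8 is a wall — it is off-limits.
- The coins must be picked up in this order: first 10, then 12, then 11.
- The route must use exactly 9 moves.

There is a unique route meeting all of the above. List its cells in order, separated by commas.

The waypoints must appear in the order 10, 12, 11, with no cell reused.
Route from 4: left 2 to 2, down-left 1 to 5, down-right 1 to 10, up-right 1 to 7, down-right 1 to 12, left 1 to 11, up-left 2 to 1 — 9 moves in all.
Check: order respected (10 at step 4, 12 at step 6, 11 at step 7); 9 moves as required.

4, 3, 2, 5, 10, 7, 12, 11, 6, 1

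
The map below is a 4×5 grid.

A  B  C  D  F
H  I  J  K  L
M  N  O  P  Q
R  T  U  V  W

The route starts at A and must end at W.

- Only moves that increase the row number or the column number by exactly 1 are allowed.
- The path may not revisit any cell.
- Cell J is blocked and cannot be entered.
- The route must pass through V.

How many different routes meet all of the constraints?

11

A right/down-only route from A to W makes exactly 3 down-moves and 4 right-moves in some order.
With no other constraints that would be C(7,3) = 35 routes.
Split at V and multiply the segment counts (each segment already excludes blocked cells): A→V: 11; V→W: 1; product = 11.
That gives 11 routes.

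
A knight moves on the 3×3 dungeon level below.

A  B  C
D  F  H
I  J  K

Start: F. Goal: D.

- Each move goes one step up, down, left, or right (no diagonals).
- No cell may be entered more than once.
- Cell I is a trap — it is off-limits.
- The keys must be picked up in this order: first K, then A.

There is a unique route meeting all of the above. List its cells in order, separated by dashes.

The waypoints must appear in the order K, A, with no cell reused.
Route from F: down 1 to J, right 1 to K, up 2 to C, left 2 to A, down 1 to D — 7 moves in all.
Check: order respected (K at step 2, A at step 6).

F - J - K - H - C - B - A - D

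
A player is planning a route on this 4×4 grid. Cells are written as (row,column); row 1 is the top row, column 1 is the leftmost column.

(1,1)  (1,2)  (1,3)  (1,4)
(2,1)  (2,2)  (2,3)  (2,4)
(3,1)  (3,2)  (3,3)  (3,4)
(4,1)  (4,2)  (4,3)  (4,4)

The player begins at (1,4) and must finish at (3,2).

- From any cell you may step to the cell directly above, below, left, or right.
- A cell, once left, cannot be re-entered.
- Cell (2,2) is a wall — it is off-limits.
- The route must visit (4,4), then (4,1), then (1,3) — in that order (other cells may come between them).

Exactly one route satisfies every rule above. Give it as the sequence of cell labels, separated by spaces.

(1,4) (2,4) (3,4) (4,4) (4,3) (4,2) (4,1) (3,1) (2,1) (1,1) (1,2) (1,3) (2,3) (3,3) (3,2)

The waypoints must appear in the order (4,4), (4,1), (1,3), with no cell reused.
Route from (1,4): 3× down (reaching (4,4)), 3× left (reaching (4,1)), 3× up (reaching (1,1)), 2× right (reaching (1,3)), 2× down (reaching (3,3)), left to (3,2) — 14 moves in all.
Check: order respected ((4,4) at step 3, (4,1) at step 6, (1,3) at step 11).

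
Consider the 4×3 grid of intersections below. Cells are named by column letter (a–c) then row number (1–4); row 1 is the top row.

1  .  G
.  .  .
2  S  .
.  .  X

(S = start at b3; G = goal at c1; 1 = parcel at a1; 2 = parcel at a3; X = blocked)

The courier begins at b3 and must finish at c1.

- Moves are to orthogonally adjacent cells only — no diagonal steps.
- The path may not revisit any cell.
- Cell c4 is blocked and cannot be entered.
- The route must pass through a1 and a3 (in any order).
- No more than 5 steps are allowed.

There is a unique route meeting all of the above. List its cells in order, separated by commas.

b3, a3, a2, a1, b1, c1

Any route must reach a1 and a3 and still end at c1 within 5 moves, so the order of the required stops is forced.
Route from b3: left 1 to a3, up 2 to a1, right 2 to c1 — 5 moves in all.
Check: all required cells visited; 5 ≤ 5 moves.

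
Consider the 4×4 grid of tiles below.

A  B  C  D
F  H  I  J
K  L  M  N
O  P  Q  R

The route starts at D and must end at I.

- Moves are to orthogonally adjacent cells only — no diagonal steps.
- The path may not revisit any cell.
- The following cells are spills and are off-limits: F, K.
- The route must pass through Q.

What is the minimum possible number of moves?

Any route passes through Q somewhere between D and I. Summing Manhattan distances along the two legs (D → Q → I) gives a lower bound of 4 + 2 = 6 moves.
A route of 6 moves achieves this: D → J → N → R → Q → M → I.
Since 6 matches the lower bound, it is optimal.

6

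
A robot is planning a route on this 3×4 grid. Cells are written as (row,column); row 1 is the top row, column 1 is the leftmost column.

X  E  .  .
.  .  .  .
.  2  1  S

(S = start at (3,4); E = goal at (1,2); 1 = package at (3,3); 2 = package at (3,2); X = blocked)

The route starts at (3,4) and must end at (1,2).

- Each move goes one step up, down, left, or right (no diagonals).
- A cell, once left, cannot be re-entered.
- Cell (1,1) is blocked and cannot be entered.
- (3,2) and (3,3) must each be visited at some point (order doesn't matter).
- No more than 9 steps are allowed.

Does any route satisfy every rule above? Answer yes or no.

yes

One route that works: (3,4) → (3,3) → (3,2) → (2,2) → (1,2).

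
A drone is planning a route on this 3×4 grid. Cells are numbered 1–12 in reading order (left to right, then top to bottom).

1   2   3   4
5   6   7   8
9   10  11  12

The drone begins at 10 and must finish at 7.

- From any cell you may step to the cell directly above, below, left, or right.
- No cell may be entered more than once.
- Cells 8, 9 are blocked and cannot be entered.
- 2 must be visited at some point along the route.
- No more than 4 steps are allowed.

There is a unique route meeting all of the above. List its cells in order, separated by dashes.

10 - 6 - 2 - 3 - 7

The 4-move cap with required stops at 2 leaves no slack for detours.
Route from 10: up 2 to 2, right 1 to 3, down 1 to 7 — 4 moves in all.
Check: all required cells visited; 4 ≤ 4 moves.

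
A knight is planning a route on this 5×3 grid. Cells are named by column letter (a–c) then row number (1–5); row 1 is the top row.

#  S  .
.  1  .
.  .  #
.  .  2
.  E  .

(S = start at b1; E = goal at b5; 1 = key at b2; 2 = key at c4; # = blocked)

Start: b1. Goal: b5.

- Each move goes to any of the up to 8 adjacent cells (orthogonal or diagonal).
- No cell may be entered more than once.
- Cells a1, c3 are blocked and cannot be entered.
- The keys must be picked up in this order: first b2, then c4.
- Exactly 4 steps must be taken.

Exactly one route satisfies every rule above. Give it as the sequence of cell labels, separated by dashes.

The waypoints must appear in the order b2, c4, with no cell reused.
Route from b1: down 2 to b3, down-right 1 to c4, down-left 1 to b5 — 4 moves in all.
Check: order respected (1 at step 1, 2 at step 3); 4 moves as required.

b1 - b2 - b3 - c4 - b5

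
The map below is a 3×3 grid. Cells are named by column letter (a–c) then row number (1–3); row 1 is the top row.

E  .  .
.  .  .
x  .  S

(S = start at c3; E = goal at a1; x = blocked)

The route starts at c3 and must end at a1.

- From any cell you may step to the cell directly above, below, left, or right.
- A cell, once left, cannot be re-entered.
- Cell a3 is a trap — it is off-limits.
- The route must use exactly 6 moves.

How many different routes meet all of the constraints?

2

Need simple routes of exactly 6 moves from c3 to a1 (Manhattan distance 4, so 1 moves are spent on a detour and 1 undoing it).
Enumerating: c3 c2 c1 b1 b2 a2 a1 | c3 b3 b2 c2 c1 b1 a1.
That gives 2 routes.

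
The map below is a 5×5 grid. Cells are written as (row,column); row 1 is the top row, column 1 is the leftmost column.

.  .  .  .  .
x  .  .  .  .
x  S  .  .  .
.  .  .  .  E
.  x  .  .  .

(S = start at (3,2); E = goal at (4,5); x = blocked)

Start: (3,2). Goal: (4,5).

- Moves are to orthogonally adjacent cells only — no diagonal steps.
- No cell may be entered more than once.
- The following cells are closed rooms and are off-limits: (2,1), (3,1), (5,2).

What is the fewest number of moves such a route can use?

The Manhattan distance from (3,2) to (4,5) is |3−4| + |2−5| = 4, so at least 4 moves are needed.
A route of 4 moves achieves this: (3,2) → (4,2) → (4,3) → (4,4) → (4,5).
Since 4 matches the lower bound, it is optimal.

4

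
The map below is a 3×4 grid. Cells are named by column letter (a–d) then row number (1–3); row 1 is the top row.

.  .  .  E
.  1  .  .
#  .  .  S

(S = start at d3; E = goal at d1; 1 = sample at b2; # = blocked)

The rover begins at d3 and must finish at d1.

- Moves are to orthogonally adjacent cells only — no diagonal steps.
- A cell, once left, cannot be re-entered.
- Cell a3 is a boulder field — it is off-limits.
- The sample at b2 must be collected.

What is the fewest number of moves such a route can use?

6

Any route passes through b2 somewhere between d3 and d1. Summing Manhattan distances along the two legs (d3 → b2 → d1) gives a lower bound of 3 + 3 = 6 moves.
A route of 6 moves achieves this: d3 → d2 → c2 → b2 → b1 → c1 → d1.
Since 6 matches the lower bound, it is optimal.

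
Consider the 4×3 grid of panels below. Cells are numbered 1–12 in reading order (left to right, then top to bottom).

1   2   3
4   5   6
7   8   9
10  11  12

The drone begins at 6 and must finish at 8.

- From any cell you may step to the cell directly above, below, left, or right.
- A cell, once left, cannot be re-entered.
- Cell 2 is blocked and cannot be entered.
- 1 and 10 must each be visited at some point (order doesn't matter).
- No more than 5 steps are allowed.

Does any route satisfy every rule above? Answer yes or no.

1 must be visited but has only one open neighbour (4), and it is neither the start nor the goal — the route would have to enter and leave through 4, re-entering it.

no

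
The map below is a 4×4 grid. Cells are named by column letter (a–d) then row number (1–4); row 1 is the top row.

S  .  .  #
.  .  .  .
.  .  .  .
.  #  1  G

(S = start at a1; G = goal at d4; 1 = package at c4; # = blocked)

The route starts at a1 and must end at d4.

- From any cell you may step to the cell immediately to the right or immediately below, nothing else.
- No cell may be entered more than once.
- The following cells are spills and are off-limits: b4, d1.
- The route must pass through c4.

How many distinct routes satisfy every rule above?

A right/down-only route from a1 to d4 makes exactly 3 down-moves and 3 right-moves in some order.
With no other constraints that would be C(6,3) = 20 routes.
Split at c4 and multiply the segment counts (each segment already excludes blocked cells): a1→c4: 6; c4→d4: 1; product = 6.
That gives 6 routes.

6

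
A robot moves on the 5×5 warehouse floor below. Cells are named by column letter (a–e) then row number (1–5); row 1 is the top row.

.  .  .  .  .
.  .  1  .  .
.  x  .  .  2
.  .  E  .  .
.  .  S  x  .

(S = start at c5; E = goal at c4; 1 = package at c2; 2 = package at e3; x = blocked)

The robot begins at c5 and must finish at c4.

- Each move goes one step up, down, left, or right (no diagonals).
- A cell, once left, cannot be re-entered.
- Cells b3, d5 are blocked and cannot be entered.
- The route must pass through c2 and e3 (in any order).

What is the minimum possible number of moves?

13

Any route passes through c2 and e3 in some order between c5 and c4. Summing Manhattan distances along each leg and taking the cheapest ordering (c5 → c2 → e3 → c4) gives a lower bound of 3 + 3 + 3 = 9 moves.
The shortest route satisfying every rule uses 13 moves: c5 → b5 → b4 → a4 → a3 → a2 → b2 → c2 → c3 → d3 → e3 → e4 → d4 → c4.
The no-revisit rule (legs can't share cells) pushes the minimum above the 9-move bound; an exhaustive check rules out every length from 9 to 12 (on a 4-connected grid the length of any start-to-goal walk has the same parity as the Manhattan bound, so only lengths 9, 11, 13, … need checking), leaving 13 as the minimum.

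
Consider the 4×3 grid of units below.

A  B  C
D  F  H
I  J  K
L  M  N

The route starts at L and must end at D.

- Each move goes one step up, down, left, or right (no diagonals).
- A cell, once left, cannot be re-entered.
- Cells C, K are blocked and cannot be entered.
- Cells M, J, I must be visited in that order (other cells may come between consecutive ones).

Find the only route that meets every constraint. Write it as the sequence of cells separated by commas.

L, M, J, I, D

The waypoints must appear in the order M, J, I, with no cell reused.
Route from L: right 1 to M, up 1 to J, left 1 to I, up 1 to D — 4 moves in all.
Check: order respected (M at step 1, J at step 2, I at step 3).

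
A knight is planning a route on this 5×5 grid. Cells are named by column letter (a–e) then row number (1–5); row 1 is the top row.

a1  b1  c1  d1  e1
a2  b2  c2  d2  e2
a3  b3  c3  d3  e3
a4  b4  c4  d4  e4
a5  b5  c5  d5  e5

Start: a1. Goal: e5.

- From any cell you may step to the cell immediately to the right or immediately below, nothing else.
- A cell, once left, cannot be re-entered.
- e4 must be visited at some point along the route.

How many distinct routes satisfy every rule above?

A right/down-only route from a1 to e5 makes exactly 4 down-moves and 4 right-moves in some order.
With no other constraints that would be C(8,4) = 70 routes.
Split at e4 and multiply the segment counts: a1→e4: 35; e4→e5: 1; product = 35.
That gives 35 routes.

35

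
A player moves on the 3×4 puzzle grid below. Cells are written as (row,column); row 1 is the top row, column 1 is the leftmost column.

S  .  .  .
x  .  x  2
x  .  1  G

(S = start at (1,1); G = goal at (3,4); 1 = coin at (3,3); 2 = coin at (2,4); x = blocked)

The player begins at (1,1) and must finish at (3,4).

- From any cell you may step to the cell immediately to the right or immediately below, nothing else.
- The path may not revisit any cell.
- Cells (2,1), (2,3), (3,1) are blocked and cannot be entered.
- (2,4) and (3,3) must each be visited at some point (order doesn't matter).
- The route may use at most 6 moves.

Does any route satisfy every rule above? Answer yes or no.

no

(3,3) is below but to the left of (2,4): going (2,4) → (3,3) would need a leftward move and (3,3) → (2,4) an upward move, so no right/down-only route can visit both required cells.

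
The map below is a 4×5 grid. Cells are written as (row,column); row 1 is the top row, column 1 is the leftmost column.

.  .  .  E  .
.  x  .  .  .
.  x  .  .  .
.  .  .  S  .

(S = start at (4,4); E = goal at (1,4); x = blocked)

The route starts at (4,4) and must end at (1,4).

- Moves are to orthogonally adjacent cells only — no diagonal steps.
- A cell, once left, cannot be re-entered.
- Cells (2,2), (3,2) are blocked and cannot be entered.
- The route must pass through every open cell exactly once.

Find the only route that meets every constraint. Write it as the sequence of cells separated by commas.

Need to visit all 18 open cells exactly once, starting at (4,4) and ending at (1,4).
Cell (2,1) has only two open neighbours ((1,1) and (3,1)), so the path must pass straight through it: one of those is the cell it's entered from and the other is where it exits.
Route from (4,4): right to (4,5), up to (3,5), 2× left (reaching (3,3)), down to (4,3), 2× left (reaching (4,1)), 3× up (reaching (1,1)), 2× right (reaching (1,3)), down to (2,3), 2× right (reaching (2,5)), up to (1,5), left to (1,4) — 17 moves in all.
Check: all 18 open cells covered.

(4,4), (4,5), (3,5), (3,4), (3,3), (4,3), (4,2), (4,1), (3,1), (2,1), (1,1), (1,2), (1,3), (2,3), (2,4), (2,5), (1,5), (1,4)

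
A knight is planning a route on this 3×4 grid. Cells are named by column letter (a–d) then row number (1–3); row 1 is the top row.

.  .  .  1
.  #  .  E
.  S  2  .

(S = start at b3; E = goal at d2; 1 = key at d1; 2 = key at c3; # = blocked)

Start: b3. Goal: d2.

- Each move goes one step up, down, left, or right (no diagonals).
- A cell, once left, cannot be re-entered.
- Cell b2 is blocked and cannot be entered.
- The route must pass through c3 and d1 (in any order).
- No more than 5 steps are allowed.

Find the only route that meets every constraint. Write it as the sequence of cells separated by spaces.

The 5-move cap with required stops at c3, d1 leaves no slack for detours.
Route from b3: right to c3, 2× up (reaching c1), right to d1, down to d2 — 5 moves in all.
Check: all required cells visited; 5 ≤ 5 moves.

b3 c3 c2 c1 d1 d2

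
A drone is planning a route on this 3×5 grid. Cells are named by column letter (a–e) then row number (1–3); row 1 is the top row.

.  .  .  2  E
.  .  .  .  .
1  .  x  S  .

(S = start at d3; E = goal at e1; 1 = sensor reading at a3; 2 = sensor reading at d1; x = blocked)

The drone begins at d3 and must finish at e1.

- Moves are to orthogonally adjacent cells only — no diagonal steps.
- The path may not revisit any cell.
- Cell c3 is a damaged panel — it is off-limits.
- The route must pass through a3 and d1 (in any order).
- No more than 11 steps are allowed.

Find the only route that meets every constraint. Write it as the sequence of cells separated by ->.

d3 -> d2 -> c2 -> b2 -> b3 -> a3 -> a2 -> a1 -> b1 -> c1 -> d1 -> e1

Any route must reach a3 and d1 and still end at e1 within 11 moves, so the order of the required stops is forced.
Route from d3: up to d2, 2× left (reaching b2), down to b3, left to a3, 2× up (reaching a1), 4× right (reaching e1) — 11 moves in all.
Check: all required cells visited; 11 ≤ 11 moves.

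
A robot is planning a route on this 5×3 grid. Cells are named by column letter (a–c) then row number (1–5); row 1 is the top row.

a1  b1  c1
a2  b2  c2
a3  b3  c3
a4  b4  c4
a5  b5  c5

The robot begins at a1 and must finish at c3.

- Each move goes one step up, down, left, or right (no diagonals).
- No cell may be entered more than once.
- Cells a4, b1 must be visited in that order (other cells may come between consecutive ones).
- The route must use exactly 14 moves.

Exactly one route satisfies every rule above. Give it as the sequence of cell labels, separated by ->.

a1 -> a2 -> a3 -> a4 -> a5 -> b5 -> c5 -> c4 -> b4 -> b3 -> b2 -> b1 -> c1 -> c2 -> c3

The waypoints must appear in the order a4, b1, with no cell reused.
Route from a1: down 4 to a5, right 2 to c5, up 1 to c4, left 1 to b4, up 3 to b1, right 1 to c1, down 2 to c3 — 14 moves in all.
Check: order respected (a4 at step 3, b1 at step 11); 14 moves as required.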